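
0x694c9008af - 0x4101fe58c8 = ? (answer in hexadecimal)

0x284a91afe7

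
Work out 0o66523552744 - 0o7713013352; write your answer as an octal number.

Subtract column by column in base 8:
  4-2 → 2
  4-5 → 7 (borrow)
  7-3-1 → 3
  2-3 → 7 (borrow)
  5-1-1 → 3
  5-0 → 5
  3-3 → 0
  2-1 → 1
  5-7 → 6 (borrow)
  6-7-1 → 6 (borrow)
  6-0-1 → 5

0o56610537372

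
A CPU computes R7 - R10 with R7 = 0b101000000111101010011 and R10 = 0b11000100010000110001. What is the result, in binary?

0b1111100101100100010

Subtract column by column in base 2:
  1-1 → 0
  1-0 → 1
  0-0 → 0
  0-0 → 0
  1-1 → 0
  0-1 → 1 (borrow)
  1-0-1 → 0
  0-0 → 0
  1-0 → 1
  1-0 → 1
  1-1 → 0
  1-0 → 1
  0-0 → 0
  0-0 → 0
  0-1 → 1 (borrow)
  0-0-1 → 1 (borrow)
  0-0-1 → 1 (borrow)
  0-0-1 → 1 (borrow)
  1-1-1 → 1 (borrow)
  0-1-1 → 0 (borrow)
  1-0-1 → 0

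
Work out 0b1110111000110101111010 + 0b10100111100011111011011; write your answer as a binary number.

Add column by column in base 2, right to left:
  0+1 = 1
  1+1 = 0 carry 1
  0+0+1 = 1
  1+1 = 0 carry 1
  1+1+1 = 1 carry 1
  1+0+1 = 0 carry 1
  1+1+1 = 1 carry 1
  0+1+1 = 0 carry 1
  1+1+1 = 1 carry 1
  0+1+1 = 0 carry 1
  1+1+1 = 1 carry 1
  1+0+1 = 0 carry 1
  0+0+1 = 1
  0+0 = 0
  0+1 = 1
  1+1 = 0 carry 1
  1+1+1 = 1 carry 1
  1+1+1 = 1 carry 1
  0+0+1 = 1
  1+0 = 1
  1+1 = 0 carry 1
  1+0+1 = 0 carry 1
  0+1+1 = 0 carry 1
  final carry 1

0b100011110101010101010101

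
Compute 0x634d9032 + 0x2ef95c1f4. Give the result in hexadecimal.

0x352e35226

Add column by column in base 16, right to left:
  2+4 = 6
  3+f = 2 carry 1
  0+1+1 = 2
  9+c = 5 carry 1
  d+5+1 = 3 carry 1
  4+9+1 = e
  3+f = 2 carry 1
  6+e+1 = 5 carry 1
  0+2+1 = 3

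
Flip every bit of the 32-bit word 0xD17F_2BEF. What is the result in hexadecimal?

0x2E80D410

Each hex digit d becomes F−d:
  D→2, 1→E, 7→8, F→0, 2→D, B→4, E→1, F→0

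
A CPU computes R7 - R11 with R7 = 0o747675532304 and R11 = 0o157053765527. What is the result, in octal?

0o570621544555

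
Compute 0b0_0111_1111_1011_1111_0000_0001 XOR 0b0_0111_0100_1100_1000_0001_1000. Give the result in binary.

0b0000010110111011100011001

XOR bit by bit (1 where the bits differ):
  0011111111011111100000001
^ 0011101001100100000011000
= 0000010110111011100011001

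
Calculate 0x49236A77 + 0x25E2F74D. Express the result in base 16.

0x6F0661C4

Add column by column in base 16, right to left:
  7+D = 4 carry 1
  7+4+1 = C
  A+7 = 1 carry 1
  6+F+1 = 6 carry 1
  3+2+1 = 6
  2+E = 0 carry 1
  9+5+1 = F
  4+2 = 6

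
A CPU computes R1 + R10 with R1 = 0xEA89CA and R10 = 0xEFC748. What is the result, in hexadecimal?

Add column by column in base 16, right to left:
  A+8 = 2 carry 1
  C+4+1 = 1 carry 1
  9+7+1 = 1 carry 1
  8+C+1 = 5 carry 1
  A+F+1 = A carry 1
  E+E+1 = D carry 1
  final carry 1

0x1DA5112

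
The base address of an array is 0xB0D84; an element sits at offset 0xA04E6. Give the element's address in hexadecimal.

0x15126A

Add column by column in base 16, right to left:
  4+6 = A
  8+E = 6 carry 1
  D+4+1 = 2 carry 1
  0+0+1 = 1
  B+A = 5 carry 1
  final carry 1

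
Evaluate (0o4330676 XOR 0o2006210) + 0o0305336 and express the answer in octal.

First 0o4330676 XOR 0o2006210 = 0o6336466.
Add column by column in base 8, right to left:
  6+6 = 4 carry 1
  6+3+1 = 2 carry 1
  4+3+1 = 0 carry 1
  6+5+1 = 4 carry 1
  3+0+1 = 4
  3+3 = 6
  6+0 = 6

0o6644024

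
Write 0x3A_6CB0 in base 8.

0o16466260

Expand each hex digit to 4 bits: 3=0011 A=1010 6=0110 C=1100 B=1011 0=0000.
Group the bits in threes: 001 110 100 110 110 010 110 000 → 16466260.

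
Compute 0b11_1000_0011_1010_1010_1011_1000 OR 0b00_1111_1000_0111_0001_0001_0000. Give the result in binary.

0b11111110111111101110111000

OR bit by bit (1 where either bit is 1):
  11100000111010101010111000
| 00111110000111000100010000
= 11111110111111101110111000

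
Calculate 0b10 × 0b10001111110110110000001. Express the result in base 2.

Multiply each base-2 digit by 2, carrying:
  1×2 = 2 → write 0 carry 1
  0×2+1 = 1 → write 1
  0×2 = 0 → write 0
  0×2 = 0 → write 0
  0×2 = 0 → write 0
  0×2 = 0 → write 0
  0×2 = 0 → write 0
  1×2 = 2 → write 0 carry 1
  1×2+1 = 3 → write 1 carry 1
  0×2+1 = 1 → write 1
  1×2 = 2 → write 0 carry 1
  1×2+1 = 3 → write 1 carry 1
  0×2+1 = 1 → write 1
  1×2 = 2 → write 0 carry 1
  1×2+1 = 3 → write 1 carry 1
  1×2+1 = 3 → write 1 carry 1
  1×2+1 = 3 → write 1 carry 1
  1×2+1 = 3 → write 1 carry 1
  1×2+1 = 3 → write 1 carry 1
  0×2+1 = 1 → write 1
  0×2 = 0 → write 0
  0×2 = 0 → write 0
  1×2 = 2 → write 0 carry 1
  remaining carry: 1

0b100011111101101100000010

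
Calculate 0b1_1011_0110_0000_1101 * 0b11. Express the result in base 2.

Multiply each base-2 digit by 3, carrying:
  1×3 = 3 → write 1 carry 1
  0×3+1 = 1 → write 1
  1×3 = 3 → write 1 carry 1
  1×3+1 = 4 → write 0 carry 2
  0×3+2 = 2 → write 0 carry 1
  0×3+1 = 1 → write 1
  0×3 = 0 → write 0
  0×3 = 0 → write 0
  0×3 = 0 → write 0
  1×3 = 3 → write 1 carry 1
  1×3+1 = 4 → write 0 carry 2
  0×3+2 = 2 → write 0 carry 1
  1×3+1 = 4 → write 0 carry 2
  1×3+2 = 5 → write 1 carry 2
  0×3+2 = 2 → write 0 carry 1
  1×3+1 = 4 → write 0 carry 2
  1×3+2 = 5 → write 1 carry 2
  remaining carry: 10

0b1010010001000100111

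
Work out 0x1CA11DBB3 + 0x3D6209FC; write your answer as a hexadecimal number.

0x20773E5AF

Add column by column in base 16, right to left:
  3+C = F
  B+F = A carry 1
  B+9+1 = 5 carry 1
  D+0+1 = E
  1+2 = 3
  1+6 = 7
  A+D = 7 carry 1
  C+3+1 = 0 carry 1
  1+0+1 = 2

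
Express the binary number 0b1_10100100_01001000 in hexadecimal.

Group the bits into nibbles: 0001 1010 0100 0100 1000 → 1a448.

0x1a448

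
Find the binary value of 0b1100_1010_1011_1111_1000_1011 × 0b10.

0b1100101010111111100010110

Multiply each base-2 digit by 2, carrying:
  1×2 = 2 → write 0 carry 1
  1×2+1 = 3 → write 1 carry 1
  0×2+1 = 1 → write 1
  1×2 = 2 → write 0 carry 1
  0×2+1 = 1 → write 1
  0×2 = 0 → write 0
  0×2 = 0 → write 0
  1×2 = 2 → write 0 carry 1
  1×2+1 = 3 → write 1 carry 1
  1×2+1 = 3 → write 1 carry 1
  1×2+1 = 3 → write 1 carry 1
  1×2+1 = 3 → write 1 carry 1
  1×2+1 = 3 → write 1 carry 1
  1×2+1 = 3 → write 1 carry 1
  0×2+1 = 1 → write 1
  1×2 = 2 → write 0 carry 1
  0×2+1 = 1 → write 1
  1×2 = 2 → write 0 carry 1
  0×2+1 = 1 → write 1
  1×2 = 2 → write 0 carry 1
  0×2+1 = 1 → write 1
  0×2 = 0 → write 0
  1×2 = 2 → write 0 carry 1
  1×2+1 = 3 → write 1 carry 1
  remaining carry: 1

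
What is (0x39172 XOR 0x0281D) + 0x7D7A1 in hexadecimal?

0xB9110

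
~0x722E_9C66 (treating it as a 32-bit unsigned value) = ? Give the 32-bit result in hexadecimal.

0x8DD16399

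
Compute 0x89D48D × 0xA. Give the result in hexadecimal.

Multiply each base-16 digit by 10, carrying:
  D×10 = 130 → write 2 carry 8
  8×10+8 = 88 → write 8 carry 5
  4×10+5 = 45 → write D carry 2
  D×10+2 = 132 → write 4 carry 8
  9×10+8 = 98 → write 2 carry 6
  8×10+6 = 86 → write 6 carry 5
  remaining carry: 5

0x5624D82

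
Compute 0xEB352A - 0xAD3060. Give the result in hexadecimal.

Subtract column by column in base 16:
  A-0 → A
  2-6 → C (borrow)
  5-0-1 → 4
  3-3 → 0
  B-D → E (borrow)
  E-A-1 → 3

0x3E04CA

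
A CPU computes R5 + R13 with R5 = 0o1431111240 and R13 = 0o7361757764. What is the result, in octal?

0o11013071224

Add column by column in base 8, right to left:
  0+4 = 4
  4+6 = 2 carry 1
  2+7+1 = 2 carry 1
  1+7+1 = 1 carry 1
  1+5+1 = 7
  1+7 = 0 carry 1
  1+1+1 = 3
  3+6 = 1 carry 1
  4+3+1 = 0 carry 1
  1+7+1 = 1 carry 1
  final carry 1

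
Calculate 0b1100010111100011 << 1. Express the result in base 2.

Left shift by 1: append 1 zero bit.

0b11000101111000110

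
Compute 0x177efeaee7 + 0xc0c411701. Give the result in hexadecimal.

Add column by column in base 16, right to left:
  7+1 = 8
  e+0 = e
  e+7 = 5 carry 1
  a+1+1 = c
  e+1 = f
  f+4 = 3 carry 1
  e+c+1 = b carry 1
  7+0+1 = 8
  7+c = 3 carry 1
  1+0+1 = 2

0x238b3fc5e8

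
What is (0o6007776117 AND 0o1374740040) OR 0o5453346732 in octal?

0o5457746732

0o6007776117 AND 0o1374740040 = 0o0004740000.
Then OR with 0o5453346732.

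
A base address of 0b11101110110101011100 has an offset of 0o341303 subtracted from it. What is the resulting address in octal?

0o3225231

0b11101110110101011100 = 0o3566534 in octal.
Subtract column by column in base 8:
  4-3 → 1
  3-0 → 3
  5-3 → 2
  6-1 → 5
  6-4 → 2
  5-3 → 2
  3-0 → 3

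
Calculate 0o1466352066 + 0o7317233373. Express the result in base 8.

Add column by column in base 8, right to left:
  6+3 = 1 carry 1
  6+7+1 = 6 carry 1
  0+3+1 = 4
  2+3 = 5
  5+3 = 0 carry 1
  3+2+1 = 6
  6+7 = 5 carry 1
  6+1+1 = 0 carry 1
  4+3+1 = 0 carry 1
  1+7+1 = 1 carry 1
  final carry 1

0o11005605461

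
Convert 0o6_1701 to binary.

0b110001111000001

Each octal digit is 3 bits: 6=110 1=001 7=111 0=000 1=001.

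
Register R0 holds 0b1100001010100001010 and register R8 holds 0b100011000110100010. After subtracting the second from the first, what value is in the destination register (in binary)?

0b111110001101101000

Subtract column by column in base 2:
  0-0 → 0
  1-1 → 0
  0-0 → 0
  1-0 → 1
  0-0 → 0
  0-1 → 1 (borrow)
  0-0-1 → 1 (borrow)
  0-1-1 → 0 (borrow)
  1-1-1 → 1 (borrow)
  0-0-1 → 1 (borrow)
  1-0-1 → 0
  0-0 → 0
  1-1 → 0
  0-1 → 1 (borrow)
  0-0-1 → 1 (borrow)
  0-0-1 → 1 (borrow)
  0-0-1 → 1 (borrow)
  1-1-1 → 1 (borrow)
  1-0-1 → 0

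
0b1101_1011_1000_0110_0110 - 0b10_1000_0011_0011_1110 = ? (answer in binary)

0b10110011010100101000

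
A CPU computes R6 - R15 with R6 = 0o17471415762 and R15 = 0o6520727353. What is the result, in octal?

Subtract column by column in base 8:
  2-3 → 7 (borrow)
  6-5-1 → 0
  7-3 → 4
  5-7 → 6 (borrow)
  1-2-1 → 6 (borrow)
  4-7-1 → 4 (borrow)
  1-0-1 → 0
  7-2 → 5
  4-5 → 7 (borrow)
  7-6-1 → 0
  1-0 → 1

0o10750466407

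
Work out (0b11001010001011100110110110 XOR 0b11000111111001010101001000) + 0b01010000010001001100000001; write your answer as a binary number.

0b1011110000011111111111111

First 0b11001010001011100110110110 XOR 0b11000111111001010101001000 = 0b00001101110010110011111110.
Add column by column in base 2, right to left:
  0+1 = 1
  1+0 = 1
  1+0 = 1
  1+0 = 1
  1+0 = 1
  1+0 = 1
  1+0 = 1
  1+0 = 1
  0+1 = 1
  0+1 = 1
  1+0 = 1
  1+0 = 1
  0+1 = 1
  1+0 = 1
  0+0 = 0
  0+0 = 0
  1+1 = 0 carry 1
  1+0+1 = 0 carry 1
  1+0+1 = 0 carry 1
  0+0+1 = 1
  1+0 = 1
  1+0 = 1
  0+1 = 1
  0+0 = 0
  0+1 = 1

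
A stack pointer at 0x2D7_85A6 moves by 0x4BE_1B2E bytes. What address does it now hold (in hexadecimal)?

Add column by column in base 16, right to left:
  6+E = 4 carry 1
  A+2+1 = D
  5+B = 0 carry 1
  8+1+1 = A
  7+E = 5 carry 1
  D+B+1 = 9 carry 1
  2+4+1 = 7

0x795A0D4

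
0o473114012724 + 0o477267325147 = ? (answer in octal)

Add column by column in base 8, right to left:
  4+7 = 3 carry 1
  2+4+1 = 7
  7+1 = 0 carry 1
  2+5+1 = 0 carry 1
  1+2+1 = 4
  0+3 = 3
  4+7 = 3 carry 1
  1+6+1 = 0 carry 1
  1+2+1 = 4
  3+7 = 2 carry 1
  7+7+1 = 7 carry 1
  4+4+1 = 1 carry 1
  final carry 1

0o1172403340073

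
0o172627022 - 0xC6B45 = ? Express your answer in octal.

0o167541315

0xC6B45 = 0o3065505 in octal.
Subtract column by column in base 8:
  2-5 → 5 (borrow)
  2-0-1 → 1
  0-5 → 3 (borrow)
  7-5-1 → 1
  2-6 → 4 (borrow)
  6-0-1 → 5
  2-3 → 7 (borrow)
  7-0-1 → 6
  1-0 → 1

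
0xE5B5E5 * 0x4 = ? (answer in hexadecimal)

Multiply each base-16 digit by 4, carrying:
  5×4 = 20 → write 4 carry 1
  E×4+1 = 57 → write 9 carry 3
  5×4+3 = 23 → write 7 carry 1
  B×4+1 = 45 → write D carry 2
  5×4+2 = 22 → write 6 carry 1
  E×4+1 = 57 → write 9 carry 3
  remaining carry: 3

0x396D794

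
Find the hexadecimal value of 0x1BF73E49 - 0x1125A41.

0x1AE4E408

Subtract column by column in base 16:
  9-1 → 8
  4-4 → 0
  E-A → 4
  3-5 → E (borrow)
  7-2-1 → 4
  F-1 → E
  B-1 → A
  1-0 → 1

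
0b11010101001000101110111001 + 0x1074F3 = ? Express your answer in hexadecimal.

0x36500AC

0b11010101001000101110111001 = 0x3548BB9 in hexadecimal.
Add column by column in base 16, right to left:
  9+3 = C
  B+F = A carry 1
  B+4+1 = 0 carry 1
  8+7+1 = 0 carry 1
  4+0+1 = 5
  5+1 = 6
  3+0 = 3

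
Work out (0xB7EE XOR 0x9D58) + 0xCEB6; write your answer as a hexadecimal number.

0xF96C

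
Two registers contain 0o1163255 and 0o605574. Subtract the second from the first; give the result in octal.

Subtract column by column in base 8:
  5-4 → 1
  5-7 → 6 (borrow)
  2-5-1 → 4 (borrow)
  3-5-1 → 5 (borrow)
  6-0-1 → 5
  1-6 → 3 (borrow)
  1-0-1 → 0

0o355461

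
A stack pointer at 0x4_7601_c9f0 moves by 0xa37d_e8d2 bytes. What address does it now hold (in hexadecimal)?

0x5197fb2c2

Add column by column in base 16, right to left:
  0+2 = 2
  f+d = c carry 1
  9+8+1 = 2 carry 1
  c+e+1 = b carry 1
  1+d+1 = f
  0+7 = 7
  6+3 = 9
  7+a = 1 carry 1
  4+0+1 = 5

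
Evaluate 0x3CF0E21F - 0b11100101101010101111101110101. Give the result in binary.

0b100000001110111000001010101010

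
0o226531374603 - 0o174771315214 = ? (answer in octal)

0o31540057367

Subtract column by column in base 8:
  3-4 → 7 (borrow)
  0-1-1 → 6 (borrow)
  6-2-1 → 3
  4-5 → 7 (borrow)
  7-1-1 → 5
  3-3 → 0
  1-1 → 0
  3-7 → 4 (borrow)
  5-7-1 → 5 (borrow)
  6-4-1 → 1
  2-7 → 3 (borrow)
  2-1-1 → 0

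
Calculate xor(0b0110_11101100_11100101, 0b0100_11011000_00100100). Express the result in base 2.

XOR bit by bit (1 where the bits differ):
  01101110110011100101
^ 01001101100000100100
= 00100011010011000001

0b00100011010011000001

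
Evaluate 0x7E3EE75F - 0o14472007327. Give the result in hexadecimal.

0x1956D888

0o14472007327 = 0x64E80ED7 in hexadecimal.
Subtract column by column in base 16:
  F-7 → 8
  5-D → 8 (borrow)
  7-E-1 → 8 (borrow)
  E-0-1 → D
  E-8 → 6
  3-E → 5 (borrow)
  E-4-1 → 9
  7-6 → 1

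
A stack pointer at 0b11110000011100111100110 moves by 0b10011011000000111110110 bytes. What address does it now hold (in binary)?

Add column by column in base 2, right to left:
  0+0 = 0
  1+1 = 0 carry 1
  1+1+1 = 1 carry 1
  0+0+1 = 1
  0+1 = 1
  1+1 = 0 carry 1
  1+1+1 = 1 carry 1
  1+1+1 = 1 carry 1
  1+1+1 = 1 carry 1
  0+0+1 = 1
  0+0 = 0
  1+0 = 1
  1+0 = 1
  1+0 = 1
  0+0 = 0
  0+1 = 1
  0+1 = 1
  0+0 = 0
  0+1 = 1
  1+1 = 0 carry 1
  1+0+1 = 0 carry 1
  1+0+1 = 0 carry 1
  1+1+1 = 1 carry 1
  final carry 1

0b110001011011101111011100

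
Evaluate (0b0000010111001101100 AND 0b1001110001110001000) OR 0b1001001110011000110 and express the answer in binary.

0b0000010111001101100 AND 0b1001110001110001000 = 0b0000010001000001000.
Then OR with 0b1001001110011000110.

0b1001011111011001110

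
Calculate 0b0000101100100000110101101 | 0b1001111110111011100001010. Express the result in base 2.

0b1001111110111011110101111

OR bit by bit (1 where either bit is 1):
  0000101100100000110101101
| 1001111110111011100001010
= 1001111110111011110101111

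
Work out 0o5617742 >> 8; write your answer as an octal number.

0o13437

8 bits is not a whole number of base-8 digits; in binary: 101110001111111100010 >> 8 = 1011100011111.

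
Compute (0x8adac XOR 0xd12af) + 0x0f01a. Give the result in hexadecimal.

First 0x8adac XOR 0xd12af = 0x5bf03.
Add column by column in base 16, right to left:
  3+a = d
  0+1 = 1
  f+0 = f
  b+f = a carry 1
  5+0+1 = 6

0x6af1d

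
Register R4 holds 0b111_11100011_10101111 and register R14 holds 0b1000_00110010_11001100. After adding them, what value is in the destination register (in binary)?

Add column by column in base 2, right to left:
  1+0 = 1
  1+0 = 1
  1+1 = 0 carry 1
  1+1+1 = 1 carry 1
  0+0+1 = 1
  1+0 = 1
  0+1 = 1
  1+1 = 0 carry 1
  1+0+1 = 0 carry 1
  1+1+1 = 1 carry 1
  0+0+1 = 1
  0+0 = 0
  0+1 = 1
  1+1 = 0 carry 1
  1+0+1 = 0 carry 1
  1+0+1 = 0 carry 1
  1+0+1 = 0 carry 1
  1+0+1 = 0 carry 1
  1+0+1 = 0 carry 1
  0+1+1 = 0 carry 1
  final carry 1

0b100000001011001111011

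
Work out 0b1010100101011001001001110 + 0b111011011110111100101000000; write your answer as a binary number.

Add column by column in base 2, right to left:
  0+0 = 0
  1+0 = 1
  1+0 = 1
  1+0 = 1
  0+0 = 0
  0+0 = 0
  1+1 = 0 carry 1
  0+0+1 = 1
  0+1 = 1
  1+0 = 1
  0+0 = 0
  0+1 = 1
  1+1 = 0 carry 1
  1+1+1 = 1 carry 1
  0+1+1 = 0 carry 1
  1+0+1 = 0 carry 1
  0+1+1 = 0 carry 1
  1+1+1 = 1 carry 1
  0+1+1 = 0 carry 1
  0+1+1 = 0 carry 1
  1+0+1 = 0 carry 1
  0+1+1 = 0 carry 1
  1+1+1 = 1 carry 1
  0+0+1 = 1
  1+1 = 0 carry 1
  0+1+1 = 0 carry 1
  0+1+1 = 0 carry 1
  final carry 1

0b1000110000100010101110001110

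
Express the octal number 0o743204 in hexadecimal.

Each octal digit is 3 bits: 7=111 4=100 3=011 2=010 0=000 4=100.
Group the bits into nibbles: 0011 1100 0110 1000 0100 → 3C684.

0x3C684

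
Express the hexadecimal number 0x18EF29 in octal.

Expand each hex digit to 4 bits: 1=0001 8=1000 E=1110 F=1111 2=0010 9=1001.
Group the bits in threes: 110 001 110 111 100 101 001 → 6167451.

0o6167451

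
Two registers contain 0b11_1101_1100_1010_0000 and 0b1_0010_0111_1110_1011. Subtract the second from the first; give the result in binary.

0b101011010010110101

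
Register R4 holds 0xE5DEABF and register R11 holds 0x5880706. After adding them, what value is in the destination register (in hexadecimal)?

Add column by column in base 16, right to left:
  F+6 = 5 carry 1
  B+0+1 = C
  A+7 = 1 carry 1
  E+0+1 = F
  D+8 = 5 carry 1
  5+8+1 = E
  E+5 = 3 carry 1
  final carry 1

0x13E5F1C5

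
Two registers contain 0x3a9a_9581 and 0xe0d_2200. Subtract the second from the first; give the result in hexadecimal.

0x2c8d7381

Subtract column by column in base 16:
  1-0 → 1
  8-0 → 8
  5-2 → 3
  9-2 → 7
  a-d → d (borrow)
  9-0-1 → 8
  a-e → c (borrow)
  3-0-1 → 2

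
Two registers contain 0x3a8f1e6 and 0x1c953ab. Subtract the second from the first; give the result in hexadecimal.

Subtract column by column in base 16:
  6-b → b (borrow)
  e-a-1 → 3
  1-3 → e (borrow)
  f-5-1 → 9
  8-9 → f (borrow)
  a-c-1 → d (borrow)
  3-1-1 → 1

0x1df9e3b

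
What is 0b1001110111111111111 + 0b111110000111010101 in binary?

0b10001101000111010100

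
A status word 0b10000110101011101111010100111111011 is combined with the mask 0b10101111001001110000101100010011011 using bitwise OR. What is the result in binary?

0b10101111101011111111111100111111011

OR bit by bit (1 where either bit is 1):
  10000110101011101111010100111111011
| 10101111001001110000101100010011011
= 10101111101011111111111100111111011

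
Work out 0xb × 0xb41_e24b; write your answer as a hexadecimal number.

0x7bd4b939

Multiply each base-16 digit by 11, carrying:
  b×11 = 121 → write 9 carry 7
  4×11+7 = 51 → write 3 carry 3
  2×11+3 = 25 → write 9 carry 1
  e×11+1 = 155 → write b carry 9
  1×11+9 = 20 → write 4 carry 1
  4×11+1 = 45 → write d carry 2
  b×11+2 = 123 → write b carry 7
  remaining carry: 7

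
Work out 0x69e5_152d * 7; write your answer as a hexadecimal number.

Multiply each base-16 digit by 7, carrying:
  d×7 = 91 → write b carry 5
  2×7+5 = 19 → write 3 carry 1
  5×7+1 = 36 → write 4 carry 2
  1×7+2 = 9 → write 9
  5×7 = 35 → write 3 carry 2
  e×7+2 = 100 → write 4 carry 6
  9×7+6 = 69 → write 5 carry 4
  6×7+4 = 46 → write e carry 2
  remaining carry: 2

0x2e543943b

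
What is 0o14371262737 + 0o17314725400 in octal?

0o33706210337

Add column by column in base 8, right to left:
  7+0 = 7
  3+0 = 3
  7+4 = 3 carry 1
  2+5+1 = 0 carry 1
  6+2+1 = 1 carry 1
  2+7+1 = 2 carry 1
  1+4+1 = 6
  7+1 = 0 carry 1
  3+3+1 = 7
  4+7 = 3 carry 1
  1+1+1 = 3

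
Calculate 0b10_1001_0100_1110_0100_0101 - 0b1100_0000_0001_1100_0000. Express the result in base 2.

Subtract column by column in base 2:
  1-0 → 1
  0-0 → 0
  1-0 → 1
  0-0 → 0
  0-0 → 0
  0-0 → 0
  1-1 → 0
  0-1 → 1 (borrow)
  0-1-1 → 0 (borrow)
  1-0-1 → 0
  1-0 → 1
  1-0 → 1
  0-0 → 0
  0-0 → 0
  1-0 → 1
  0-0 → 0
  1-0 → 1
  0-0 → 0
  0-1 → 1 (borrow)
  1-1-1 → 1 (borrow)
  0-0-1 → 1 (borrow)
  1-0-1 → 0

0b111010100110010000101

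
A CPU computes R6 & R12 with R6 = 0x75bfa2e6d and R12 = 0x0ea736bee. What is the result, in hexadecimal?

AND each hex digit independently (no carries):
  7&0=0, 5&e=4, b&a=a, f&7=7, a&3=2, 2&6=2, e&b=a, 6&e=6, d&e=c

0x04a722a6c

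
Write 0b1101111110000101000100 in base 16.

Group the bits into nibbles: 0011 0111 1110 0001 0100 0100 → 37E144.

0x37E144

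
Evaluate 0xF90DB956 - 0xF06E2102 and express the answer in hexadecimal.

0x89F9854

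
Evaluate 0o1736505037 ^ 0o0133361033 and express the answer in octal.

XOR each oct digit independently (no carries):
  1^0=1, 7^1=6, 3^3=0, 6^3=5, 5^3=6, 0^6=6, 5^1=4, 0^0=0, 3^3=0, 7^3=4

0o1605664004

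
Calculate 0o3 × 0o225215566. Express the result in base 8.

0o677651142

Multiply each base-8 digit by 3, carrying:
  6×3 = 18 → write 2 carry 2
  6×3+2 = 20 → write 4 carry 2
  5×3+2 = 17 → write 1 carry 2
  5×3+2 = 17 → write 1 carry 2
  1×3+2 = 5 → write 5
  2×3 = 6 → write 6
  5×3 = 15 → write 7 carry 1
  2×3+1 = 7 → write 7
  2×3 = 6 → write 6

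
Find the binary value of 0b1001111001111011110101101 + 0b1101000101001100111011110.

Add column by column in base 2, right to left:
  1+0 = 1
  0+1 = 1
  1+1 = 0 carry 1
  1+1+1 = 1 carry 1
  0+1+1 = 0 carry 1
  1+0+1 = 0 carry 1
  0+1+1 = 0 carry 1
  1+1+1 = 1 carry 1
  1+1+1 = 1 carry 1
  1+0+1 = 0 carry 1
  1+0+1 = 0 carry 1
  0+1+1 = 0 carry 1
  1+1+1 = 1 carry 1
  1+0+1 = 0 carry 1
  1+0+1 = 0 carry 1
  1+1+1 = 1 carry 1
  0+0+1 = 1
  0+1 = 1
  1+0 = 1
  1+0 = 1
  1+0 = 1
  1+1 = 0 carry 1
  0+0+1 = 1
  0+1 = 1
  1+1 = 0 carry 1
  final carry 1

0b10110111111001000110001011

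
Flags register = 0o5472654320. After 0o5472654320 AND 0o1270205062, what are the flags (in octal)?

0o1070204020

AND each oct digit independently (no carries):
  5&1=1, 4&2=0, 7&7=7, 2&0=0, 6&2=2, 5&0=0, 4&5=4, 3&0=0, 2&6=2, 0&2=0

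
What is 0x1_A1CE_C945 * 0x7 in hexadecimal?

Multiply each base-16 digit by 7, carrying:
  5×7 = 35 → write 3 carry 2
  4×7+2 = 30 → write E carry 1
  9×7+1 = 64 → write 0 carry 4
  C×7+4 = 88 → write 8 carry 5
  E×7+5 = 103 → write 7 carry 6
  C×7+6 = 90 → write A carry 5
  1×7+5 = 12 → write C
  A×7 = 70 → write 6 carry 4
  1×7+4 = 11 → write B

0xB6CA780E3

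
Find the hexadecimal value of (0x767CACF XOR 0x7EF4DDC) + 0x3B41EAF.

First 0x767CACF XOR 0x7EF4DDC = 0x0888713.
Add column by column in base 16, right to left:
  3+F = 2 carry 1
  1+A+1 = C
  7+E = 5 carry 1
  8+1+1 = A
  8+4 = C
  8+B = 3 carry 1
  0+3+1 = 4

0x43CA5C2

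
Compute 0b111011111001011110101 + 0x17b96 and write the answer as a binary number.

0b111110110111010001011

0x17b96 = 0b10111101110010110 in binary.
Add column by column in base 2, right to left:
  1+0 = 1
  0+1 = 1
  1+1 = 0 carry 1
  0+0+1 = 1
  1+1 = 0 carry 1
  1+0+1 = 0 carry 1
  1+0+1 = 0 carry 1
  1+1+1 = 1 carry 1
  0+1+1 = 0 carry 1
  1+1+1 = 1 carry 1
  0+0+1 = 1
  0+1 = 1
  1+1 = 0 carry 1
  1+1+1 = 1 carry 1
  1+1+1 = 1 carry 1
  1+0+1 = 0 carry 1
  1+1+1 = 1 carry 1
  0+0+1 = 1
  1+0 = 1
  1+0 = 1
  1+0 = 1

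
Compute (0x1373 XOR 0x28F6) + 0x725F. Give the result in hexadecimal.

First 0x1373 XOR 0x28F6 = 0x3B85.
Add column by column in base 16, right to left:
  5+F = 4 carry 1
  8+5+1 = E
  B+2 = D
  3+7 = A

0xADE4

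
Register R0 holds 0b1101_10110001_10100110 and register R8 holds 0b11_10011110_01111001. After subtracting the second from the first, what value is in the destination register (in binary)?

Subtract column by column in base 2:
  0-1 → 1 (borrow)
  1-0-1 → 0
  1-0 → 1
  0-1 → 1 (borrow)
  0-1-1 → 0 (borrow)
  1-1-1 → 1 (borrow)
  0-1-1 → 0 (borrow)
  1-0-1 → 0
  1-0 → 1
  0-1 → 1 (borrow)
  0-1-1 → 0 (borrow)
  0-1-1 → 0 (borrow)
  1-1-1 → 1 (borrow)
  1-0-1 → 0
  0-0 → 0
  1-1 → 0
  1-1 → 0
  0-1 → 1 (borrow)
  1-0-1 → 0
  1-0 → 1

0b10100001001100101101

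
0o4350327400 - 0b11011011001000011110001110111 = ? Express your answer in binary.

0b1000001111010111001010001001

0o4350327400 = 0b100011101000011010111100000000 in binary.
Subtract column by column in base 2:
  0-1 → 1 (borrow)
  0-1-1 → 0 (borrow)
  0-1-1 → 0 (borrow)
  0-0-1 → 1 (borrow)
  0-1-1 → 0 (borrow)
  0-1-1 → 0 (borrow)
  0-1-1 → 0 (borrow)
  0-0-1 → 1 (borrow)
  1-0-1 → 0
  1-0 → 1
  1-1 → 0
  1-1 → 0
  0-1 → 1 (borrow)
  1-1-1 → 1 (borrow)
  0-0-1 → 1 (borrow)
  1-0-1 → 0
  1-0 → 1
  0-0 → 0
  0-1 → 1 (borrow)
  0-0-1 → 1 (borrow)
  0-0-1 → 1 (borrow)
  1-1-1 → 1 (borrow)
  0-1-1 → 0 (borrow)
  1-0-1 → 0
  1-1 → 0
  1-1 → 0
  0-0 → 0
  0-1 → 1 (borrow)
  0-1-1 → 0 (borrow)
  1-0-1 → 0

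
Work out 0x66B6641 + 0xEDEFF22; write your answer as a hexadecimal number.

Add column by column in base 16, right to left:
  1+2 = 3
  4+2 = 6
  6+F = 5 carry 1
  6+F+1 = 6 carry 1
  B+E+1 = A carry 1
  6+D+1 = 4 carry 1
  6+E+1 = 5 carry 1
  final carry 1

0x154A6563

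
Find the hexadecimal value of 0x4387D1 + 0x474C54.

Add column by column in base 16, right to left:
  1+4 = 5
  D+5 = 2 carry 1
  7+C+1 = 4 carry 1
  8+4+1 = D
  3+7 = A
  4+4 = 8

0x8AD425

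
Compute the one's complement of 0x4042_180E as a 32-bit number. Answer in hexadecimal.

0xBFBDE7F1

Each hex digit d becomes F−d:
  4→B, 0→F, 4→B, 2→D, 1→E, 8→7, 0→F, E→1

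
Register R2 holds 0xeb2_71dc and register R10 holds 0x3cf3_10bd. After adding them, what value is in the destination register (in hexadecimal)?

Add column by column in base 16, right to left:
  c+d = 9 carry 1
  d+b+1 = 9 carry 1
  1+0+1 = 2
  7+1 = 8
  2+3 = 5
  b+f = a carry 1
  e+c+1 = b carry 1
  0+3+1 = 4

0x4ba58299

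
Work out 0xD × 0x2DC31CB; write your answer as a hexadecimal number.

0x252E874F

Multiply each base-16 digit by 13, carrying:
  B×13 = 143 → write F carry 8
  C×13+8 = 164 → write 4 carry 10
  1×13+10 = 23 → write 7 carry 1
  3×13+1 = 40 → write 8 carry 2
  C×13+2 = 158 → write E carry 9
  D×13+9 = 178 → write 2 carry 11
  2×13+11 = 37 → write 5 carry 2
  remaining carry: 2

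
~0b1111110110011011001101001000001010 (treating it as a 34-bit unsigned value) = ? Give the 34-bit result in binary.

Invert each bit: 1111110110011011001101001000001010 → 0000001001100100110010110111110101.

0b0000001001100100110010110111110101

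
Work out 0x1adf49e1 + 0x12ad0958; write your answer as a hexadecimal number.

Add column by column in base 16, right to left:
  1+8 = 9
  e+5 = 3 carry 1
  9+9+1 = 3 carry 1
  4+0+1 = 5
  f+d = c carry 1
  d+a+1 = 8 carry 1
  a+2+1 = d
  1+1 = 2

0x2d8c5339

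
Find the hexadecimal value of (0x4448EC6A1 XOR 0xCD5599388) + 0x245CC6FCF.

First 0x4448EC6A1 XOR 0xCD5599388 = 0x891D75529.
Add column by column in base 16, right to left:
  9+F = 8 carry 1
  2+C+1 = F
  5+F = 4 carry 1
  5+6+1 = C
  7+C = 3 carry 1
  D+C+1 = A carry 1
  1+5+1 = 7
  9+4 = D
  8+2 = A

0xAD7A3C4F8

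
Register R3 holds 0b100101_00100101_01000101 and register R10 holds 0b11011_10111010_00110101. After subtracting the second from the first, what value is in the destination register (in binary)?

Subtract column by column in base 2:
  1-1 → 0
  0-0 → 0
  1-1 → 0
  0-0 → 0
  0-1 → 1 (borrow)
  0-1-1 → 0 (borrow)
  1-0-1 → 0
  0-0 → 0
  1-0 → 1
  0-1 → 1 (borrow)
  1-0-1 → 0
  0-1 → 1 (borrow)
  0-1-1 → 0 (borrow)
  1-1-1 → 1 (borrow)
  0-0-1 → 1 (borrow)
  0-1-1 → 0 (borrow)
  1-1-1 → 1 (borrow)
  0-1-1 → 0 (borrow)
  1-0-1 → 0
  0-1 → 1 (borrow)
  0-1-1 → 0 (borrow)
  1-0-1 → 0

0b10010110101100010000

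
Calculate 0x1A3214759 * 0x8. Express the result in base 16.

Multiply each base-16 digit by 8, carrying:
  9×8 = 72 → write 8 carry 4
  5×8+4 = 44 → write C carry 2
  7×8+2 = 58 → write A carry 3
  4×8+3 = 35 → write 3 carry 2
  1×8+2 = 10 → write A
  2×8 = 16 → write 0 carry 1
  3×8+1 = 25 → write 9 carry 1
  A×8+1 = 81 → write 1 carry 5
  1×8+5 = 13 → write D

0xD190A3AC8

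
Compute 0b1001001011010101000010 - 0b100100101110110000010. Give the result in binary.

0b100100101011111000000

Subtract column by column in base 2:
  0-0 → 0
  1-1 → 0
  0-0 → 0
  0-0 → 0
  0-0 → 0
  0-0 → 0
  1-0 → 1
  0-1 → 1 (borrow)
  1-1-1 → 1 (borrow)
  0-0-1 → 1 (borrow)
  1-1-1 → 1 (borrow)
  0-1-1 → 0 (borrow)
  1-1-1 → 1 (borrow)
  1-0-1 → 0
  0-1 → 1 (borrow)
  1-0-1 → 0
  0-0 → 0
  0-1 → 1 (borrow)
  1-0-1 → 0
  0-0 → 0
  0-1 → 1 (borrow)
  1-0-1 → 0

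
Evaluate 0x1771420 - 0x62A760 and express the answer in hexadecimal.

0x1146CC0

Subtract column by column in base 16:
  0-0 → 0
  2-6 → C (borrow)
  4-7-1 → C (borrow)
  1-A-1 → 6 (borrow)
  7-2-1 → 4
  7-6 → 1
  1-0 → 1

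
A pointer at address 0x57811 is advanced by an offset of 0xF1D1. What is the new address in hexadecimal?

0x669E2

Add column by column in base 16, right to left:
  1+1 = 2
  1+D = E
  8+1 = 9
  7+F = 6 carry 1
  5+0+1 = 6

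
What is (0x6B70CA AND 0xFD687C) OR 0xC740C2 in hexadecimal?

0x6B70CA AND 0xFD687C = 0x696048.
Then OR with 0xC740C2.

0xEF60CA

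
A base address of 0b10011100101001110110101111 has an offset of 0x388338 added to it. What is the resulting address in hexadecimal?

0x2ab20e7

0b10011100101001110110101111 = 0x2729daf in hexadecimal.
Add column by column in base 16, right to left:
  f+8 = 7 carry 1
  a+3+1 = e
  d+3 = 0 carry 1
  9+8+1 = 2 carry 1
  2+8+1 = b
  7+3 = a
  2+0 = 2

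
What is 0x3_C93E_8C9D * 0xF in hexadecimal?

0x38CAAA3D33

Multiply each base-16 digit by 15, carrying:
  D×15 = 195 → write 3 carry 12
  9×15+12 = 147 → write 3 carry 9
  C×15+9 = 189 → write D carry 11
  8×15+11 = 131 → write 3 carry 8
  E×15+8 = 218 → write A carry 13
  3×15+13 = 58 → write A carry 3
  9×15+3 = 138 → write A carry 8
  C×15+8 = 188 → write C carry 11
  3×15+11 = 56 → write 8 carry 3
  remaining carry: 3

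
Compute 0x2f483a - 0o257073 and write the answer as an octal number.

0o13364777

0x2f483a = 0o13644072 in octal.
Subtract column by column in base 8:
  2-3 → 7 (borrow)
  7-7-1 → 7 (borrow)
  0-0-1 → 7 (borrow)
  4-7-1 → 4 (borrow)
  4-5-1 → 6 (borrow)
  6-2-1 → 3
  3-0 → 3
  1-0 → 1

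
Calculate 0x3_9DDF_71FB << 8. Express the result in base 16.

Shifting left by 8 bits = 2 hex digits: append 2 zeros.

0x39DDF71FB00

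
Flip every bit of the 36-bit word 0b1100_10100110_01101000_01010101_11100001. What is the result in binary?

0b001101011001100101111010101000011110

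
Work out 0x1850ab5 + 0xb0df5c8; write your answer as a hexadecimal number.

Add column by column in base 16, right to left:
  5+8 = d
  b+c = 7 carry 1
  a+5+1 = 0 carry 1
  0+f+1 = 0 carry 1
  5+d+1 = 3 carry 1
  8+0+1 = 9
  1+b = c

0xc93007d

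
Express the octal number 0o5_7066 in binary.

Each octal digit is 3 bits: 5=101 7=111 0=000 6=110 6=110.

0b101111000110110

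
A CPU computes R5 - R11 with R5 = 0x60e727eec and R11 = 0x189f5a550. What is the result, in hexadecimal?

0x4847cd99c

Subtract column by column in base 16:
  c-0 → c
  e-5 → 9
  e-5 → 9
  7-a → d (borrow)
  2-5-1 → c (borrow)
  7-f-1 → 7 (borrow)
  e-9-1 → 4
  0-8 → 8 (borrow)
  6-1-1 → 4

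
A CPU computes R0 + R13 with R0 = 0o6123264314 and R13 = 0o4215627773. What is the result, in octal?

0o12341114307

Add column by column in base 8, right to left:
  4+3 = 7
  1+7 = 0 carry 1
  3+7+1 = 3 carry 1
  4+7+1 = 4 carry 1
  6+2+1 = 1 carry 1
  2+6+1 = 1 carry 1
  3+5+1 = 1 carry 1
  2+1+1 = 4
  1+2 = 3
  6+4 = 2 carry 1
  final carry 1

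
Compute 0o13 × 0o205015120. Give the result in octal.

0o2667220560

Multiply each base-8 digit by 11, carrying:
  0×11 = 0 → write 0
  2×11 = 22 → write 6 carry 2
  1×11+2 = 13 → write 5 carry 1
  5×11+1 = 56 → write 0 carry 7
  1×11+7 = 18 → write 2 carry 2
  0×11+2 = 2 → write 2
  5×11 = 55 → write 7 carry 6
  0×11+6 = 6 → write 6
  2×11 = 22 → write 6 carry 2
  remaining carry: 2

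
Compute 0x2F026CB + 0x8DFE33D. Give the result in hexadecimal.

Add column by column in base 16, right to left:
  B+D = 8 carry 1
  C+3+1 = 0 carry 1
  6+3+1 = A
  2+E = 0 carry 1
  0+F+1 = 0 carry 1
  F+D+1 = D carry 1
  2+8+1 = B

0xBD00A08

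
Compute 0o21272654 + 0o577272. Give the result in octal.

0o22072146

Add column by column in base 8, right to left:
  4+2 = 6
  5+7 = 4 carry 1
  6+2+1 = 1 carry 1
  2+7+1 = 2 carry 1
  7+7+1 = 7 carry 1
  2+5+1 = 0 carry 1
  1+0+1 = 2
  2+0 = 2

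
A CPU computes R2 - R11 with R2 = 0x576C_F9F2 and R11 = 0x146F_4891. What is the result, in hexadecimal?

0x42FDB161

Subtract column by column in base 16:
  2-1 → 1
  F-9 → 6
  9-8 → 1
  F-4 → B
  C-F → D (borrow)
  6-6-1 → F (borrow)
  7-4-1 → 2
  5-1 → 4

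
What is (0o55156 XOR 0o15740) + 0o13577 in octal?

First 0o55156 XOR 0o15740 = 0o40616.
Add column by column in base 8, right to left:
  6+7 = 5 carry 1
  1+7+1 = 1 carry 1
  6+5+1 = 4 carry 1
  0+3+1 = 4
  4+1 = 5

0o54415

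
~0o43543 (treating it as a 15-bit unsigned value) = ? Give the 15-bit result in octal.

Each oct digit d becomes 7−d:
  4→3, 3→4, 5→2, 4→3, 3→4

0o34234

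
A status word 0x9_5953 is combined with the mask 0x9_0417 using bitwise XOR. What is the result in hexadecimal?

XOR each hex digit independently (no carries):
  9^9=0, 5^0=5, 9^4=d, 5^1=4, 3^7=4

0x05d44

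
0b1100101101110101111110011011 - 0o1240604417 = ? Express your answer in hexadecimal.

0x234568c

0b1100101101110101111110011011 = 0xcb75f9b in hexadecimal.
0o1240604417 = 0xa83090f in hexadecimal.
Subtract column by column in base 16:
  b-f → c (borrow)
  9-0-1 → 8
  f-9 → 6
  5-0 → 5
  7-3 → 4
  b-8 → 3
  c-a → 2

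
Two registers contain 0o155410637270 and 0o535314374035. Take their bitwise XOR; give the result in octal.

XOR each oct digit independently (no carries):
  1^5=4, 5^3=6, 5^5=0, 4^3=7, 1^1=0, 0^4=4, 6^3=5, 3^7=4, 7^4=3, 2^0=2, 7^3=4, 0^5=5

0o460704543245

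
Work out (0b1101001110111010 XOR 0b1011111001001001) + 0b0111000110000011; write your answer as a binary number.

0b1101111101110110

First 0b1101001110111010 XOR 0b1011111001001001 = 0b0110110111110011.
Add column by column in base 2, right to left:
  1+1 = 0 carry 1
  1+1+1 = 1 carry 1
  0+0+1 = 1
  0+0 = 0
  1+0 = 1
  1+0 = 1
  1+0 = 1
  1+1 = 0 carry 1
  1+1+1 = 1 carry 1
  0+0+1 = 1
  1+0 = 1
  1+0 = 1
  0+1 = 1
  1+1 = 0 carry 1
  1+1+1 = 1 carry 1
  final carry 1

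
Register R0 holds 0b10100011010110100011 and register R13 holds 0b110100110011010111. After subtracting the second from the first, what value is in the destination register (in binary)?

0b1101110100011001100

Subtract column by column in base 2:
  1-1 → 0
  1-1 → 0
  0-1 → 1 (borrow)
  0-0-1 → 1 (borrow)
  0-1-1 → 0 (borrow)
  1-0-1 → 0
  0-1 → 1 (borrow)
  1-1-1 → 1 (borrow)
  1-0-1 → 0
  0-0 → 0
  1-1 → 0
  0-1 → 1 (borrow)
  1-0-1 → 0
  1-0 → 1
  0-1 → 1 (borrow)
  0-0-1 → 1 (borrow)
  0-1-1 → 0 (borrow)
  1-1-1 → 1 (borrow)
  0-0-1 → 1 (borrow)
  1-0-1 → 0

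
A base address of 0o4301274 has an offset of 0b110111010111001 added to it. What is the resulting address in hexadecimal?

0o4301274 = 0x1182BC in hexadecimal.
0b110111010111001 = 0x6EB9 in hexadecimal.
Add column by column in base 16, right to left:
  C+9 = 5 carry 1
  B+B+1 = 7 carry 1
  2+E+1 = 1 carry 1
  8+6+1 = F
  1+0 = 1
  1+0 = 1

0x11F175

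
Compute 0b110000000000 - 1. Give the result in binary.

0b101111111111

The trailing 10 digits are 0, so subtracting 1 borrows through: they become 1 and the next digit up decrements.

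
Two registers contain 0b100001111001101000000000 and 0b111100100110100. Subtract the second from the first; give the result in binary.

Subtract column by column in base 2:
  0-0 → 0
  0-0 → 0
  0-1 → 1 (borrow)
  0-0-1 → 1 (borrow)
  0-1-1 → 0 (borrow)
  0-1-1 → 0 (borrow)
  0-0-1 → 1 (borrow)
  0-0-1 → 1 (borrow)
  0-1-1 → 0 (borrow)
  1-0-1 → 0
  0-0 → 0
  1-1 → 0
  1-1 → 0
  0-1 → 1 (borrow)
  0-1-1 → 0 (borrow)
  1-0-1 → 0
  1-0 → 1
  1-0 → 1
  1-0 → 1
  0-0 → 0
  0-0 → 0
  0-0 → 0
  0-0 → 0
  1-0 → 1

0b100001110010000011001100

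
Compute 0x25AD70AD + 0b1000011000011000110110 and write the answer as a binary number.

0b100101110011101111011011100011

0x25AD70AD = 0b100101101011010111000010101101 in binary.
Add column by column in base 2, right to left:
  1+0 = 1
  0+1 = 1
  1+1 = 0 carry 1
  1+0+1 = 0 carry 1
  0+1+1 = 0 carry 1
  1+1+1 = 1 carry 1
  0+0+1 = 1
  1+0 = 1
  0+0 = 0
  0+1 = 1
  0+1 = 1
  0+0 = 0
  1+0 = 1
  1+0 = 1
  1+0 = 1
  0+1 = 1
  1+1 = 0 carry 1
  0+0+1 = 1
  1+0 = 1
  1+0 = 1
  0+0 = 0
  1+1 = 0 carry 1
  0+0+1 = 1
  1+0 = 1
  1+0 = 1
  0+0 = 0
  1+0 = 1
  0+0 = 0
  0+0 = 0
  1+0 = 1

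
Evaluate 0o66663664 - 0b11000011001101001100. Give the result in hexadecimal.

0xCF3468

0o66663664 = 0xDB67B4 in hexadecimal.
0b11000011001101001100 = 0xC334C in hexadecimal.
Subtract column by column in base 16:
  4-C → 8 (borrow)
  B-4-1 → 6
  7-3 → 4
  6-3 → 3
  B-C → F (borrow)
  D-0-1 → C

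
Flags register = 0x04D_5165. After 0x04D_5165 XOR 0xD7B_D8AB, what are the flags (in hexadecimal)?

0xD3689CE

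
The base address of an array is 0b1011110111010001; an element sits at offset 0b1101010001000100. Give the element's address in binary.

Add column by column in base 2, right to left:
  1+0 = 1
  0+0 = 0
  0+1 = 1
  0+0 = 0
  1+0 = 1
  0+0 = 0
  1+1 = 0 carry 1
  1+0+1 = 0 carry 1
  1+0+1 = 0 carry 1
  0+0+1 = 1
  1+1 = 0 carry 1
  1+0+1 = 0 carry 1
  1+1+1 = 1 carry 1
  1+0+1 = 0 carry 1
  0+1+1 = 0 carry 1
  1+1+1 = 1 carry 1
  final carry 1

0b11001001000010101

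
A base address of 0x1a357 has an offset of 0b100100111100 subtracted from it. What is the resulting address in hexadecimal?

0x19a1b

0b100100111100 = 0x93c in hexadecimal.
Subtract column by column in base 16:
  7-c → b (borrow)
  5-3-1 → 1
  3-9 → a (borrow)
  a-0-1 → 9
  1-0 → 1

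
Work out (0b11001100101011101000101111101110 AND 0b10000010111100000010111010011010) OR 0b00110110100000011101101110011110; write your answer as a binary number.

0b10110110101000011101101110011110

0b11001100101011101000101111101110 AND 0b10000010111100000010111010011010 = 0b10000000101000000000101010001010.
Then OR with 0b00110110100000011101101110011110.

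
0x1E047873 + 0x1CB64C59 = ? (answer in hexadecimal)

0x3ABAC4CC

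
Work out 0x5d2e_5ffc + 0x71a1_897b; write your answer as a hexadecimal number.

Add column by column in base 16, right to left:
  c+b = 7 carry 1
  f+7+1 = 7 carry 1
  f+9+1 = 9 carry 1
  5+8+1 = e
  e+1 = f
  2+a = c
  d+1 = e
  5+7 = c

0xcecfe977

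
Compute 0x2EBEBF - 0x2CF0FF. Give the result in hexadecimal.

Subtract column by column in base 16:
  F-F → 0
  B-F → C (borrow)
  E-0-1 → D
  B-F → C (borrow)
  E-C-1 → 1
  2-2 → 0

0x1CDC0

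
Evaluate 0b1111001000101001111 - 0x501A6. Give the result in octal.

0b1111001000101001111 = 0o1710517 in octal.
0x501A6 = 0o1200646 in octal.
Subtract column by column in base 8:
  7-6 → 1
  1-4 → 5 (borrow)
  5-6-1 → 6 (borrow)
  0-0-1 → 7 (borrow)
  1-0-1 → 0
  7-2 → 5
  1-1 → 0

0o507651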